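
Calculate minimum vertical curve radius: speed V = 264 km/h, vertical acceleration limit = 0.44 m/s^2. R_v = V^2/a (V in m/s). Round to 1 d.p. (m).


Convert speed: V = 264 / 3.6 = 73.3333 m/s
V^2 = 5377.7778 m^2/s^2
R_v = 5377.7778 / 0.44
R_v = 12222.2 m

12222.2


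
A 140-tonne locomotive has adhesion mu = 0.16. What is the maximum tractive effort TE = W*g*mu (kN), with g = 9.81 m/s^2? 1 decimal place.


TE_max = W * g * mu
TE_max = 140 * 9.81 * 0.16
TE_max = 1373.4 * 0.16
TE_max = 219.7 kN

219.7


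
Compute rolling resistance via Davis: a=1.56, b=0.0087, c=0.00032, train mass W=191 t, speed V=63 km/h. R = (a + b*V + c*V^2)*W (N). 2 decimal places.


b*V = 0.0087 * 63 = 0.5481
c*V^2 = 0.00032 * 3969 = 1.27008
R_per_t = 1.56 + 0.5481 + 1.27008 = 3.37818 N/t
R_total = 3.37818 * 191 = 645.23 N

645.23


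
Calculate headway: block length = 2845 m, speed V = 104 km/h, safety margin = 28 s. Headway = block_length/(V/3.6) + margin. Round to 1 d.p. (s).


V = 104 / 3.6 = 28.8889 m/s
Block traversal time = 2845 / 28.8889 = 98.4808 s
Headway = 98.4808 + 28
Headway = 126.5 s

126.5


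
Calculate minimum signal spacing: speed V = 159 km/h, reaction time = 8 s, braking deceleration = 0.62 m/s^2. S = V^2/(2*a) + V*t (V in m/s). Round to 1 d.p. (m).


V = 159 / 3.6 = 44.1667 m/s
Braking distance = 44.1667^2 / (2*0.62) = 1573.1407 m
Sighting distance = 44.1667 * 8 = 353.3333 m
S = 1573.1407 + 353.3333 = 1926.5 m

1926.5


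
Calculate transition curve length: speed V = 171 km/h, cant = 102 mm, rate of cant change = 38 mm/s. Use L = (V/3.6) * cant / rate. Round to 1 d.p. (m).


Convert speed: V = 171 / 3.6 = 47.5 m/s
L = 47.5 * 102 / 38
L = 4845.0 / 38
L = 127.5 m

127.5


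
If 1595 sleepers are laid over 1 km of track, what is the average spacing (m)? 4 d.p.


Spacing = 1000 m / number of sleepers
Spacing = 1000 / 1595
Spacing = 0.6270 m

0.6270


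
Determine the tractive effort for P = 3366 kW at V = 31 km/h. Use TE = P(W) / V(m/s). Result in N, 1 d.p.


Convert: P = 3366 kW = 3366000 W
V = 31 / 3.6 = 8.6111 m/s
TE = 3366000 / 8.6111
TE = 390890.3 N

390890.3


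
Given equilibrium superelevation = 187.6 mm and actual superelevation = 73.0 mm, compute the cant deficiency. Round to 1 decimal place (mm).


Cant deficiency = equilibrium cant - actual cant
CD = 187.6 - 73.0
CD = 114.6 mm

114.6


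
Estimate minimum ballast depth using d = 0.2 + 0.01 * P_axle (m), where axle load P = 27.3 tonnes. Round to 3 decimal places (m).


d = 0.2 + 0.01 * 27.3
d = 0.2 + 0.273
d = 0.473 m

0.473


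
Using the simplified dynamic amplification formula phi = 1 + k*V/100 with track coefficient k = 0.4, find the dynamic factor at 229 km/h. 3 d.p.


phi = 1 + k * V / 100
phi = 1 + 0.4 * 229 / 100
phi = 1 + 0.916
phi = 1.916

1.916


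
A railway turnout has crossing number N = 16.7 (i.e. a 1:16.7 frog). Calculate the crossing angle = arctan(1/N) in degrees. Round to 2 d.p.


1/N = 1/16.7 = 0.05988
angle = arctan(0.05988) = 0.059809 rad
angle = 0.059809 * 180/pi = 3.43 degrees

3.43


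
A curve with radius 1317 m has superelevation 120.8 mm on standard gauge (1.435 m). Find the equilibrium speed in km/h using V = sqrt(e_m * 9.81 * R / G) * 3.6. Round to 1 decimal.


Convert cant: e = 120.8 mm = 0.1208 m
V_ms = sqrt(0.1208 * 9.81 * 1317 / 1.435)
V_ms = sqrt(1087.601544) = 32.9788 m/s
V = 32.9788 * 3.6 = 118.7 km/h

118.7


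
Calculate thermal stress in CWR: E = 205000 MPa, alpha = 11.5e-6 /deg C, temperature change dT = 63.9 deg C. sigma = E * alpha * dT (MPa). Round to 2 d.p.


sigma = E * alpha * dT
sigma = 205000 * 11.5e-6 * 63.9
sigma = 2.3575 * 63.9
sigma = 150.64 MPa

150.64


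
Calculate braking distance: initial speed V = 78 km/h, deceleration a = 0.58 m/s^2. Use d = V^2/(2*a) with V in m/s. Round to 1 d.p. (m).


Convert speed: V = 78 / 3.6 = 21.6667 m/s
V^2 = 469.4444
d = 469.4444 / (2 * 0.58)
d = 469.4444 / 1.16
d = 404.7 m

404.7


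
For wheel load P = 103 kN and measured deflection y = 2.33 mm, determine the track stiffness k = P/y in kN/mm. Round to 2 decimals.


Track stiffness k = P / y
k = 103 / 2.33
k = 44.21 kN/mm

44.21


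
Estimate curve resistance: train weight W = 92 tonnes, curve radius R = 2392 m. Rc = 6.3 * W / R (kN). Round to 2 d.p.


Rc = 6.3 * W / R
Rc = 6.3 * 92 / 2392
Rc = 579.6 / 2392
Rc = 0.24 kN

0.24


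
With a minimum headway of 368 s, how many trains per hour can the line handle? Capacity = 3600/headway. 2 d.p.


Capacity = 3600 / headway
Capacity = 3600 / 368
Capacity = 9.78 trains/hour

9.78


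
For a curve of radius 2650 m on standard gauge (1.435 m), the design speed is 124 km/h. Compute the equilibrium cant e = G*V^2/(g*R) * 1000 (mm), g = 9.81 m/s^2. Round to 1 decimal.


Convert speed: V = 124 / 3.6 = 34.4444 m/s
Apply formula: e = 1.435 * 34.4444^2 / (9.81 * 2650)
e = 1.435 * 1186.4198 / 25996.5
e = 0.06549 m = 65.5 mm

65.5


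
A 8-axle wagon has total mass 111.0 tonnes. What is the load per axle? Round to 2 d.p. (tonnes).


Load per axle = total weight / number of axles
Load = 111.0 / 8
Load = 13.88 tonnes

13.88


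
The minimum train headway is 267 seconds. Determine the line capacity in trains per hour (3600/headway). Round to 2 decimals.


Capacity = 3600 / headway
Capacity = 3600 / 267
Capacity = 13.48 trains/hour

13.48


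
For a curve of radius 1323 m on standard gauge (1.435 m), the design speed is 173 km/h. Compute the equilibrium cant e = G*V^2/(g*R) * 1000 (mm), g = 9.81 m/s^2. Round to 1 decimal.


Convert speed: V = 173 / 3.6 = 48.0556 m/s
Apply formula: e = 1.435 * 48.0556^2 / (9.81 * 1323)
e = 1.435 * 2309.3364 / 12978.63
e = 0.255335 m = 255.3 mm

255.3


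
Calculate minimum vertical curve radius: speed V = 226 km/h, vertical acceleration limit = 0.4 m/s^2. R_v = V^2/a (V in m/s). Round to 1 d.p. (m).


Convert speed: V = 226 / 3.6 = 62.7778 m/s
V^2 = 3941.0494 m^2/s^2
R_v = 3941.0494 / 0.4
R_v = 9852.6 m

9852.6


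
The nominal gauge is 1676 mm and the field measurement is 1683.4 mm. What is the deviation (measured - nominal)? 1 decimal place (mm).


Deviation = measured - nominal
Deviation = 1683.4 - 1676
Deviation = 7.4 mm

7.4


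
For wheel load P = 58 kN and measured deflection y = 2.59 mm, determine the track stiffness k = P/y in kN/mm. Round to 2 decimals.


Track stiffness k = P / y
k = 58 / 2.59
k = 22.39 kN/mm

22.39


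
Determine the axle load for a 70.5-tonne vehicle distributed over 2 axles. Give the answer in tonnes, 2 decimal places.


Load per axle = total weight / number of axles
Load = 70.5 / 2
Load = 35.25 tonnes

35.25


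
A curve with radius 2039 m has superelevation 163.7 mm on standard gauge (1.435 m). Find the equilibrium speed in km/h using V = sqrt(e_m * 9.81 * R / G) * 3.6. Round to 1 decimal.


Convert cant: e = 163.7 mm = 0.1637 m
V_ms = sqrt(0.1637 * 9.81 * 2039 / 1.435)
V_ms = sqrt(2281.82856) = 47.7685 m/s
V = 47.7685 * 3.6 = 172.0 km/h

172.0


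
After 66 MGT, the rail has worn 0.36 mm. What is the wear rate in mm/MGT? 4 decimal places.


Wear rate = total wear / cumulative tonnage
Rate = 0.36 / 66
Rate = 0.0055 mm/MGT

0.0055


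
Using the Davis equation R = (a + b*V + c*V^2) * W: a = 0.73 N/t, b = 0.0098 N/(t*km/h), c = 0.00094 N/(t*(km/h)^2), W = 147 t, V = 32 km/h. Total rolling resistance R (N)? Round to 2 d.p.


b*V = 0.0098 * 32 = 0.3136
c*V^2 = 0.00094 * 1024 = 0.96256
R_per_t = 0.73 + 0.3136 + 0.96256 = 2.00616 N/t
R_total = 2.00616 * 147 = 294.91 N

294.91


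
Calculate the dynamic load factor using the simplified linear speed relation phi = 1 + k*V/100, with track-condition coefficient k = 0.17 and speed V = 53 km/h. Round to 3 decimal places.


phi = 1 + k * V / 100
phi = 1 + 0.17 * 53 / 100
phi = 1 + 0.0901
phi = 1.090

1.090


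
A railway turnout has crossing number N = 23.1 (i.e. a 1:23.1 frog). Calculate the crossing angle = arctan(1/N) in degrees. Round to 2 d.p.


1/N = 1/23.1 = 0.04329
angle = arctan(0.04329) = 0.043263 rad
angle = 0.043263 * 180/pi = 2.48 degrees

2.48


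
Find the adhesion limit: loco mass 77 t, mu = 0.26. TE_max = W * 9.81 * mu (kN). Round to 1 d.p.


TE_max = W * g * mu
TE_max = 77 * 9.81 * 0.26
TE_max = 755.37 * 0.26
TE_max = 196.4 kN

196.4


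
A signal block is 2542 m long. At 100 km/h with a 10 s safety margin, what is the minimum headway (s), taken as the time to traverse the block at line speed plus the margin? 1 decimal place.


V = 100 / 3.6 = 27.7778 m/s
Block traversal time = 2542 / 27.7778 = 91.512 s
Headway = 91.512 + 10
Headway = 101.5 s

101.5


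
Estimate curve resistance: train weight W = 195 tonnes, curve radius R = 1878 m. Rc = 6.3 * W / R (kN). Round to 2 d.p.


Rc = 6.3 * W / R
Rc = 6.3 * 195 / 1878
Rc = 1228.5 / 1878
Rc = 0.65 kN

0.65


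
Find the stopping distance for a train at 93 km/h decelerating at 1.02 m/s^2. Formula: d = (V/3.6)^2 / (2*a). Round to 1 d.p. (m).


Convert speed: V = 93 / 3.6 = 25.8333 m/s
V^2 = 667.3611
d = 667.3611 / (2 * 1.02)
d = 667.3611 / 2.04
d = 327.1 m

327.1


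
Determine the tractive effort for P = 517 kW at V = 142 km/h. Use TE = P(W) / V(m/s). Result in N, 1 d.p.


Convert: P = 517 kW = 517000 W
V = 142 / 3.6 = 39.4444 m/s
TE = 517000 / 39.4444
TE = 13107.0 N

13107.0


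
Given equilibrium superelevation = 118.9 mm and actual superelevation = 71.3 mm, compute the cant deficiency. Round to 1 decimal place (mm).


Cant deficiency = equilibrium cant - actual cant
CD = 118.9 - 71.3
CD = 47.6 mm

47.6


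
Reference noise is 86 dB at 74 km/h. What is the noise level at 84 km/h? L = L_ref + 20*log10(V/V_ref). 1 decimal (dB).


V/V_ref = 84 / 74 = 1.135135
log10(1.135135) = 0.055048
20 * 0.055048 = 1.101
L = 86 + 1.101 = 87.1 dB

87.1


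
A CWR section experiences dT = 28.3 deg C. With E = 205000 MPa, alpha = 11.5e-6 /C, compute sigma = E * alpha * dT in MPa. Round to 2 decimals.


sigma = E * alpha * dT
sigma = 205000 * 11.5e-6 * 28.3
sigma = 2.3575 * 28.3
sigma = 66.72 MPa

66.72


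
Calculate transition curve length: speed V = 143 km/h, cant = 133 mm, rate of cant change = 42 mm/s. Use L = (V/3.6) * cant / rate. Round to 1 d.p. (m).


Convert speed: V = 143 / 3.6 = 39.7222 m/s
L = 39.7222 * 133 / 42
L = 5283.0556 / 42
L = 125.8 m

125.8


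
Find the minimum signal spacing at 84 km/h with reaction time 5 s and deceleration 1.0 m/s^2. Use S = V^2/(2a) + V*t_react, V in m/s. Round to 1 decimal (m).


V = 84 / 3.6 = 23.3333 m/s
Braking distance = 23.3333^2 / (2*1.0) = 272.2222 m
Sighting distance = 23.3333 * 5 = 116.6667 m
S = 272.2222 + 116.6667 = 388.9 m

388.9


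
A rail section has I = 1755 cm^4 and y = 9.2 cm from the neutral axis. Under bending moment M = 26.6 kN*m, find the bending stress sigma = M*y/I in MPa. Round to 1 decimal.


Convert units:
M = 26.6 kN*m = 26600000 N*mm
y = 9.2 cm = 92 mm
I = 1755 cm^4 = 17550000 mm^4
sigma = 26600000 * 92 / 17550000
sigma = 139.4 MPa

139.4


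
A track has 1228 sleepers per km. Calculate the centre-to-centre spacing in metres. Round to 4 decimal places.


Spacing = 1000 m / number of sleepers
Spacing = 1000 / 1228
Spacing = 0.8143 m

0.8143


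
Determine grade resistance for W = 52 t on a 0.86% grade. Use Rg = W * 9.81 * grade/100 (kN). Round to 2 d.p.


Rg = W * 9.81 * grade / 100
Rg = 52 * 9.81 * 0.86 / 100
Rg = 510.12 * 0.0086
Rg = 4.39 kN

4.39


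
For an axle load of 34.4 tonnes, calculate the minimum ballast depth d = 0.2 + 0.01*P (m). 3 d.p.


d = 0.2 + 0.01 * 34.4
d = 0.2 + 0.344
d = 0.544 m

0.544


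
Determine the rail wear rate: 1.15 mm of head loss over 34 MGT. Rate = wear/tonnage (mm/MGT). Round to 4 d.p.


Wear rate = total wear / cumulative tonnage
Rate = 1.15 / 34
Rate = 0.0338 mm/MGT

0.0338


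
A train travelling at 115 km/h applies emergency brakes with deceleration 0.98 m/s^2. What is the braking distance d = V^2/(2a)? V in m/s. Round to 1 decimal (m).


Convert speed: V = 115 / 3.6 = 31.9444 m/s
V^2 = 1020.4475
d = 1020.4475 / (2 * 0.98)
d = 1020.4475 / 1.96
d = 520.6 m

520.6


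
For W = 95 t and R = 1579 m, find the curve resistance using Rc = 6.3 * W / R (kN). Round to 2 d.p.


Rc = 6.3 * W / R
Rc = 6.3 * 95 / 1579
Rc = 598.5 / 1579
Rc = 0.38 kN

0.38


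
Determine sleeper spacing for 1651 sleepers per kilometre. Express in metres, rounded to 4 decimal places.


Spacing = 1000 m / number of sleepers
Spacing = 1000 / 1651
Spacing = 0.6057 m

0.6057


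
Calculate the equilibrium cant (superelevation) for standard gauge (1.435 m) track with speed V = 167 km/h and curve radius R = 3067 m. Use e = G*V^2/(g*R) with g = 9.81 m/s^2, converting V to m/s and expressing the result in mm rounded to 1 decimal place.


Convert speed: V = 167 / 3.6 = 46.3889 m/s
Apply formula: e = 1.435 * 46.3889^2 / (9.81 * 3067)
e = 1.435 * 2151.929 / 30087.27
e = 0.102635 m = 102.6 mm

102.6


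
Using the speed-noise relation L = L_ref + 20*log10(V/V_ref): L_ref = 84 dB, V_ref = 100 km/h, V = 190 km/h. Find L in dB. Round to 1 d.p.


V/V_ref = 190 / 100 = 1.9
log10(1.9) = 0.278754
20 * 0.278754 = 5.5751
L = 84 + 5.5751 = 89.6 dB

89.6


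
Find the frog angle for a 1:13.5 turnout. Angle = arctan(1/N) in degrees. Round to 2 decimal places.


1/N = 1/13.5 = 0.074074
angle = arctan(0.074074) = 0.073939 rad
angle = 0.073939 * 180/pi = 4.24 degrees

4.24


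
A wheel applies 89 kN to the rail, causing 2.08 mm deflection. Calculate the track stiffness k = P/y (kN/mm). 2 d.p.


Track stiffness k = P / y
k = 89 / 2.08
k = 42.79 kN/mm

42.79


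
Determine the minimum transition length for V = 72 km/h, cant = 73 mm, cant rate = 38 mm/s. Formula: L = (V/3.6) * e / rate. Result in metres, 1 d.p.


Convert speed: V = 72 / 3.6 = 20.0 m/s
L = 20.0 * 73 / 38
L = 1460.0 / 38
L = 38.4 m

38.4


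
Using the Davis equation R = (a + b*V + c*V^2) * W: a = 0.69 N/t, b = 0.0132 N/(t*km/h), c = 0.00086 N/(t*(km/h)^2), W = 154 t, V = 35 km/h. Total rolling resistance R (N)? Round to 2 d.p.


b*V = 0.0132 * 35 = 0.462
c*V^2 = 0.00086 * 1225 = 1.0535
R_per_t = 0.69 + 0.462 + 1.0535 = 2.2055 N/t
R_total = 2.2055 * 154 = 339.65 N

339.65


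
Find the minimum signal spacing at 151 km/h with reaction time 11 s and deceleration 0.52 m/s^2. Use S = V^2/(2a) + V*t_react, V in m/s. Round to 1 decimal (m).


V = 151 / 3.6 = 41.9444 m/s
Braking distance = 41.9444^2 / (2*0.52) = 1691.6696 m
Sighting distance = 41.9444 * 11 = 461.3889 m
S = 1691.6696 + 461.3889 = 2153.1 m

2153.1


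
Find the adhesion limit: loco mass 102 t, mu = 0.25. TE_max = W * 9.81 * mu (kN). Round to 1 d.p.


TE_max = W * g * mu
TE_max = 102 * 9.81 * 0.25
TE_max = 1000.62 * 0.25
TE_max = 250.2 kN

250.2


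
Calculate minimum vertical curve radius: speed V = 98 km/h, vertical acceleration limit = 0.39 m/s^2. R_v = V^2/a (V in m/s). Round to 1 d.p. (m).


Convert speed: V = 98 / 3.6 = 27.2222 m/s
V^2 = 741.0494 m^2/s^2
R_v = 741.0494 / 0.39
R_v = 1900.1 m

1900.1


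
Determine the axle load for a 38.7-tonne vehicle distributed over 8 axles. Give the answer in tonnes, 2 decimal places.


Load per axle = total weight / number of axles
Load = 38.7 / 8
Load = 4.84 tonnes

4.84


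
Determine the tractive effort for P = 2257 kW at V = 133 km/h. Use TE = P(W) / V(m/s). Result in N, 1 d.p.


Convert: P = 2257 kW = 2257000 W
V = 133 / 3.6 = 36.9444 m/s
TE = 2257000 / 36.9444
TE = 61091.7 N

61091.7


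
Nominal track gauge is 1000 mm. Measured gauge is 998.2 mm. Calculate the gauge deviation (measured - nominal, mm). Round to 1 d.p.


Deviation = measured - nominal
Deviation = 998.2 - 1000
Deviation = -1.8 mm

-1.8


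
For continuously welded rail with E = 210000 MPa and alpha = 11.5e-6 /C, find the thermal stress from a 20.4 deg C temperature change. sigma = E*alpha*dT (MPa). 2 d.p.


sigma = E * alpha * dT
sigma = 210000 * 11.5e-6 * 20.4
sigma = 2.415 * 20.4
sigma = 49.27 MPa

49.27


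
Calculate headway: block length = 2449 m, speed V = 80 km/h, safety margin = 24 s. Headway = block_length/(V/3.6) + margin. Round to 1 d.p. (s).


V = 80 / 3.6 = 22.2222 m/s
Block traversal time = 2449 / 22.2222 = 110.205 s
Headway = 110.205 + 24
Headway = 134.2 s

134.2


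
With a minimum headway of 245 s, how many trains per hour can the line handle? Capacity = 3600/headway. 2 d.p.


Capacity = 3600 / headway
Capacity = 3600 / 245
Capacity = 14.69 trains/hour

14.69


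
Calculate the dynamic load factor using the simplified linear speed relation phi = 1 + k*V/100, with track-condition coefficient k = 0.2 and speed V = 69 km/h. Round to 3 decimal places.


phi = 1 + k * V / 100
phi = 1 + 0.2 * 69 / 100
phi = 1 + 0.138
phi = 1.138

1.138


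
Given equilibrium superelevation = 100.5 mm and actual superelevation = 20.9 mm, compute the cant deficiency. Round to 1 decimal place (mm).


Cant deficiency = equilibrium cant - actual cant
CD = 100.5 - 20.9
CD = 79.6 mm

79.6


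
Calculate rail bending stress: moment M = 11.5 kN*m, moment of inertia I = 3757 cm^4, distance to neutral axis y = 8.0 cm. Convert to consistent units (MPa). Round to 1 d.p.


Convert units:
M = 11.5 kN*m = 11500000 N*mm
y = 8.0 cm = 80 mm
I = 3757 cm^4 = 37570000 mm^4
sigma = 11500000 * 80 / 37570000
sigma = 24.5 MPa

24.5


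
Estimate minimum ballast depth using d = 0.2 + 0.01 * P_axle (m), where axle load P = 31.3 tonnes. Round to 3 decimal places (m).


d = 0.2 + 0.01 * 31.3
d = 0.2 + 0.313
d = 0.513 m

0.513


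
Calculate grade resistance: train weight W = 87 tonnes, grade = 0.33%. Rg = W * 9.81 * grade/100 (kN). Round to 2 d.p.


Rg = W * 9.81 * grade / 100
Rg = 87 * 9.81 * 0.33 / 100
Rg = 853.47 * 0.0033
Rg = 2.82 kN

2.82


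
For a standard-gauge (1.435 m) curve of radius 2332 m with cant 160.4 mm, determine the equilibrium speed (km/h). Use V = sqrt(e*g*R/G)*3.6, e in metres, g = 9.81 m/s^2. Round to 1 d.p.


Convert cant: e = 160.4 mm = 0.1604 m
V_ms = sqrt(0.1604 * 9.81 * 2332 / 1.435)
V_ms = sqrt(2557.113567) = 50.5679 m/s
V = 50.5679 * 3.6 = 182.0 km/h

182.0


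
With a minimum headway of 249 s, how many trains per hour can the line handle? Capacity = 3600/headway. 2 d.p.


Capacity = 3600 / headway
Capacity = 3600 / 249
Capacity = 14.46 trains/hour

14.46


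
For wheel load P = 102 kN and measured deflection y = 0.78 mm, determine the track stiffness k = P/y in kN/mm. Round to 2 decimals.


Track stiffness k = P / y
k = 102 / 0.78
k = 130.77 kN/mm

130.77


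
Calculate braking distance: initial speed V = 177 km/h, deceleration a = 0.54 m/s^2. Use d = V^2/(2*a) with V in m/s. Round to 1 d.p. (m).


Convert speed: V = 177 / 3.6 = 49.1667 m/s
V^2 = 2417.3611
d = 2417.3611 / (2 * 0.54)
d = 2417.3611 / 1.08
d = 2238.3 m

2238.3


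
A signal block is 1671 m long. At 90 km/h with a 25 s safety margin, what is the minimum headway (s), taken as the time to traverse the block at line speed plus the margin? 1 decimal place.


V = 90 / 3.6 = 25.0 m/s
Block traversal time = 1671 / 25.0 = 66.84 s
Headway = 66.84 + 25
Headway = 91.8 s

91.8


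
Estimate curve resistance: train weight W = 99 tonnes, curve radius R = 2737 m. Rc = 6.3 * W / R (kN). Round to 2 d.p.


Rc = 6.3 * W / R
Rc = 6.3 * 99 / 2737
Rc = 623.7 / 2737
Rc = 0.23 kN

0.23


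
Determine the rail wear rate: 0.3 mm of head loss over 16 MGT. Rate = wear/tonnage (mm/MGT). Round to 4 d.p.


Wear rate = total wear / cumulative tonnage
Rate = 0.3 / 16
Rate = 0.0188 mm/MGT

0.0188


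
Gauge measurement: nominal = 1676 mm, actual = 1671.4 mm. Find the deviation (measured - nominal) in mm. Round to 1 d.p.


Deviation = measured - nominal
Deviation = 1671.4 - 1676
Deviation = -4.6 mm

-4.6


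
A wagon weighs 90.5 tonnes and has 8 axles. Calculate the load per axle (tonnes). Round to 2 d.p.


Load per axle = total weight / number of axles
Load = 90.5 / 8
Load = 11.31 tonnes

11.31


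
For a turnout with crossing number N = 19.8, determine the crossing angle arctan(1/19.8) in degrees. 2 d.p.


1/N = 1/19.8 = 0.050505
angle = arctan(0.050505) = 0.050462 rad
angle = 0.050462 * 180/pi = 2.89 degrees

2.89


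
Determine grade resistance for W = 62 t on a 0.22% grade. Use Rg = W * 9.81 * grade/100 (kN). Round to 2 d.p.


Rg = W * 9.81 * grade / 100
Rg = 62 * 9.81 * 0.22 / 100
Rg = 608.22 * 0.0022
Rg = 1.34 kN

1.34


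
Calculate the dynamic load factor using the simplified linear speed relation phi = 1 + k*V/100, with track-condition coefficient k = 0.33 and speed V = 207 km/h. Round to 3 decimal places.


phi = 1 + k * V / 100
phi = 1 + 0.33 * 207 / 100
phi = 1 + 0.6831
phi = 1.683

1.683


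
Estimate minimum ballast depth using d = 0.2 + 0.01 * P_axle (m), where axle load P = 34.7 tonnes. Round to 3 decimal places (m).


d = 0.2 + 0.01 * 34.7
d = 0.2 + 0.347
d = 0.547 m

0.547


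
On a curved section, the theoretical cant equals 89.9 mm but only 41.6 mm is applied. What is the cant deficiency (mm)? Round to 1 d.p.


Cant deficiency = equilibrium cant - actual cant
CD = 89.9 - 41.6
CD = 48.3 mm

48.3


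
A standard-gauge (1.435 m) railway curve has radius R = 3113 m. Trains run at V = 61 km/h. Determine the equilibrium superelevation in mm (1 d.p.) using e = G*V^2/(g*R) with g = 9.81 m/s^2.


Convert speed: V = 61 / 3.6 = 16.9444 m/s
Apply formula: e = 1.435 * 16.9444^2 / (9.81 * 3113)
e = 1.435 * 287.1142 / 30538.53
e = 0.013491 m = 13.5 mm

13.5


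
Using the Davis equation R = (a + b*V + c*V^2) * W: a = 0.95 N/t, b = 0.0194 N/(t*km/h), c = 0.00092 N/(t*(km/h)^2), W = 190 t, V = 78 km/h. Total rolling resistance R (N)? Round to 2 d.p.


b*V = 0.0194 * 78 = 1.5132
c*V^2 = 0.00092 * 6084 = 5.59728
R_per_t = 0.95 + 1.5132 + 5.59728 = 8.06048 N/t
R_total = 8.06048 * 190 = 1531.49 N

1531.49


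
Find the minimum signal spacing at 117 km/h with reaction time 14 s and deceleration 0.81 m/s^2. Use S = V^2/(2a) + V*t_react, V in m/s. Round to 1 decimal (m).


V = 117 / 3.6 = 32.5 m/s
Braking distance = 32.5^2 / (2*0.81) = 652.0062 m
Sighting distance = 32.5 * 14 = 455.0 m
S = 652.0062 + 455.0 = 1107.0 m

1107.0


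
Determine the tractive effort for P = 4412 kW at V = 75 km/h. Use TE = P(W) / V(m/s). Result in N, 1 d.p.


Convert: P = 4412 kW = 4412000 W
V = 75 / 3.6 = 20.8333 m/s
TE = 4412000 / 20.8333
TE = 211776.0 N

211776.0


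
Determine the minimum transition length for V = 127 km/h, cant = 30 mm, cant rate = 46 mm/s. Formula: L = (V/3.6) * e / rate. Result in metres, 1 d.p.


Convert speed: V = 127 / 3.6 = 35.2778 m/s
L = 35.2778 * 30 / 46
L = 1058.3333 / 46
L = 23.0 m

23.0


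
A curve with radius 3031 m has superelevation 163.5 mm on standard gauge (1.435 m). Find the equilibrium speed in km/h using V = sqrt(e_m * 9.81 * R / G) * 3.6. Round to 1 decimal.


Convert cant: e = 163.5 mm = 0.1635 m
V_ms = sqrt(0.1635 * 9.81 * 3031 / 1.435)
V_ms = sqrt(3387.823683) = 58.205 m/s
V = 58.205 * 3.6 = 209.5 km/h

209.5


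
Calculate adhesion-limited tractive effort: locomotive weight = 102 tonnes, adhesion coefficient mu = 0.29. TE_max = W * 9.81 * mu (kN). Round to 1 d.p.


TE_max = W * g * mu
TE_max = 102 * 9.81 * 0.29
TE_max = 1000.62 * 0.29
TE_max = 290.2 kN

290.2


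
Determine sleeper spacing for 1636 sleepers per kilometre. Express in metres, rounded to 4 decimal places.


Spacing = 1000 m / number of sleepers
Spacing = 1000 / 1636
Spacing = 0.6112 m

0.6112


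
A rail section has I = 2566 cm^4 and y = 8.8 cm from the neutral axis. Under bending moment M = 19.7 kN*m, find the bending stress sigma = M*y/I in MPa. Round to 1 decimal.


Convert units:
M = 19.7 kN*m = 19700000 N*mm
y = 8.8 cm = 88 mm
I = 2566 cm^4 = 25660000 mm^4
sigma = 19700000 * 88 / 25660000
sigma = 67.6 MPa

67.6


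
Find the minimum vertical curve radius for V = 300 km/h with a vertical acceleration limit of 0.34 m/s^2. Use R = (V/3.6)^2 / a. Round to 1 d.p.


Convert speed: V = 300 / 3.6 = 83.3333 m/s
V^2 = 6944.4444 m^2/s^2
R_v = 6944.4444 / 0.34
R_v = 20424.8 m

20424.8


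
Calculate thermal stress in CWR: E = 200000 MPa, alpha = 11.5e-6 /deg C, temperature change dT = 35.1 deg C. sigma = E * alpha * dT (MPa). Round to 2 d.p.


sigma = E * alpha * dT
sigma = 200000 * 11.5e-6 * 35.1
sigma = 2.3 * 35.1
sigma = 80.73 MPa

80.73


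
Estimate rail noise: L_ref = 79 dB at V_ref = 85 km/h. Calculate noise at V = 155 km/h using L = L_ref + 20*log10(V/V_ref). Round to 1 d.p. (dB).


V/V_ref = 155 / 85 = 1.823529
log10(1.823529) = 0.260913
20 * 0.260913 = 5.2183
L = 79 + 5.2183 = 84.2 dB

84.2


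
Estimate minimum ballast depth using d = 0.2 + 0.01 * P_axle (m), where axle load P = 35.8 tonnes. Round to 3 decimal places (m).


d = 0.2 + 0.01 * 35.8
d = 0.2 + 0.358
d = 0.558 m

0.558


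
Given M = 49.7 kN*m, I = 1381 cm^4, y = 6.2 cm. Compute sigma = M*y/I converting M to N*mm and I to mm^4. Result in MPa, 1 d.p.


Convert units:
M = 49.7 kN*m = 49700000 N*mm
y = 6.2 cm = 62 mm
I = 1381 cm^4 = 13810000 mm^4
sigma = 49700000 * 62 / 13810000
sigma = 223.1 MPa

223.1


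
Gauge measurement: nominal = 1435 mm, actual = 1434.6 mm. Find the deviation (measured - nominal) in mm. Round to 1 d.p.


Deviation = measured - nominal
Deviation = 1434.6 - 1435
Deviation = -0.4 mm

-0.4


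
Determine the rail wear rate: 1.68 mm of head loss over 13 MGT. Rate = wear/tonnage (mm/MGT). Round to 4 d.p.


Wear rate = total wear / cumulative tonnage
Rate = 1.68 / 13
Rate = 0.1292 mm/MGT

0.1292


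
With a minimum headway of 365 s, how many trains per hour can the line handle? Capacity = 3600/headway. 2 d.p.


Capacity = 3600 / headway
Capacity = 3600 / 365
Capacity = 9.86 trains/hour

9.86


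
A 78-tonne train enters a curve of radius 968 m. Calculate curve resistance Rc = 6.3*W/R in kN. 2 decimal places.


Rc = 6.3 * W / R
Rc = 6.3 * 78 / 968
Rc = 491.4 / 968
Rc = 0.51 kN

0.51


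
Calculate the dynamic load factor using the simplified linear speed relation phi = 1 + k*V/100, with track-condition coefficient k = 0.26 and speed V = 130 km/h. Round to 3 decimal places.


phi = 1 + k * V / 100
phi = 1 + 0.26 * 130 / 100
phi = 1 + 0.338
phi = 1.338

1.338


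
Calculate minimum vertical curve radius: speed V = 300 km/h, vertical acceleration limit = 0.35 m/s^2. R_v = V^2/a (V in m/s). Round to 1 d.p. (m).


Convert speed: V = 300 / 3.6 = 83.3333 m/s
V^2 = 6944.4444 m^2/s^2
R_v = 6944.4444 / 0.35
R_v = 19841.3 m

19841.3


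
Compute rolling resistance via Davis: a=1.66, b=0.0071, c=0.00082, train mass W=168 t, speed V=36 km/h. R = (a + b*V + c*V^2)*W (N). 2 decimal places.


b*V = 0.0071 * 36 = 0.2556
c*V^2 = 0.00082 * 1296 = 1.06272
R_per_t = 1.66 + 0.2556 + 1.06272 = 2.97832 N/t
R_total = 2.97832 * 168 = 500.36 N

500.36


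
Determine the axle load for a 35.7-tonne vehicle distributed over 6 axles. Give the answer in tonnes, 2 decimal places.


Load per axle = total weight / number of axles
Load = 35.7 / 6
Load = 5.95 tonnes

5.95


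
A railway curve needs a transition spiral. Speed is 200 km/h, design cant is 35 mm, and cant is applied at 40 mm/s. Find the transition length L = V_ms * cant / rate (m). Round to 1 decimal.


Convert speed: V = 200 / 3.6 = 55.5556 m/s
L = 55.5556 * 35 / 40
L = 1944.4444 / 40
L = 48.6 m

48.6


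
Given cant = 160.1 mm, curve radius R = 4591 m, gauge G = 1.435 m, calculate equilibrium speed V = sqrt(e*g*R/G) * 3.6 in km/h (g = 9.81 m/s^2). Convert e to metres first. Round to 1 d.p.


Convert cant: e = 160.1 mm = 0.1601 m
V_ms = sqrt(0.1601 * 9.81 * 4591 / 1.435)
V_ms = sqrt(5024.764718) = 70.8856 m/s
V = 70.8856 * 3.6 = 255.2 km/h

255.2


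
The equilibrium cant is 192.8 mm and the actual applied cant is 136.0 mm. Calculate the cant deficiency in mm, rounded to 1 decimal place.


Cant deficiency = equilibrium cant - actual cant
CD = 192.8 - 136.0
CD = 56.8 mm

56.8


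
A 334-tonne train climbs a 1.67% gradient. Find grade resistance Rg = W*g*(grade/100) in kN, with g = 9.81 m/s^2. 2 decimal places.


Rg = W * 9.81 * grade / 100
Rg = 334 * 9.81 * 1.67 / 100
Rg = 3276.54 * 0.0167
Rg = 54.72 kN

54.72


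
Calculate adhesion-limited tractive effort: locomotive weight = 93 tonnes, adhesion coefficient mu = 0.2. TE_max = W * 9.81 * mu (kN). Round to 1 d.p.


TE_max = W * g * mu
TE_max = 93 * 9.81 * 0.2
TE_max = 912.33 * 0.2
TE_max = 182.5 kN

182.5


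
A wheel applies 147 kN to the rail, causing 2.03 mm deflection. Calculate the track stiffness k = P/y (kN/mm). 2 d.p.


Track stiffness k = P / y
k = 147 / 2.03
k = 72.41 kN/mm

72.41


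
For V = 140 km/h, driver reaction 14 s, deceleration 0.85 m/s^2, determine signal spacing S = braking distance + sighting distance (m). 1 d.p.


V = 140 / 3.6 = 38.8889 m/s
Braking distance = 38.8889^2 / (2*0.85) = 889.6151 m
Sighting distance = 38.8889 * 14 = 544.4444 m
S = 889.6151 + 544.4444 = 1434.1 m

1434.1


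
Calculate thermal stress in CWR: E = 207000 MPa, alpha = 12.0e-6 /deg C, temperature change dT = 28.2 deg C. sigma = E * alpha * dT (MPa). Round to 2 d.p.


sigma = E * alpha * dT
sigma = 207000 * 12.0e-6 * 28.2
sigma = 2.484 * 28.2
sigma = 70.05 MPa

70.05


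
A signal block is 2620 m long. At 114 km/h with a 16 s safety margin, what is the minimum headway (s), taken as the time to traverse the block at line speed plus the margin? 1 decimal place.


V = 114 / 3.6 = 31.6667 m/s
Block traversal time = 2620 / 31.6667 = 82.7368 s
Headway = 82.7368 + 16
Headway = 98.7 s

98.7


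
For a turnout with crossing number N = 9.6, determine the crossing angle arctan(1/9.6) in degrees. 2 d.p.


1/N = 1/9.6 = 0.104167
angle = arctan(0.104167) = 0.103792 rad
angle = 0.103792 * 180/pi = 5.95 degrees

5.95


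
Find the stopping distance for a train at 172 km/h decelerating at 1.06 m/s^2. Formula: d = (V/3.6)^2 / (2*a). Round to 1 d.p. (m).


Convert speed: V = 172 / 3.6 = 47.7778 m/s
V^2 = 2282.716
d = 2282.716 / (2 * 1.06)
d = 2282.716 / 2.12
d = 1076.8 m

1076.8


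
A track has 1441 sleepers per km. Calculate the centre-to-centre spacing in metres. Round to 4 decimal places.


Spacing = 1000 m / number of sleepers
Spacing = 1000 / 1441
Spacing = 0.6940 m

0.6940


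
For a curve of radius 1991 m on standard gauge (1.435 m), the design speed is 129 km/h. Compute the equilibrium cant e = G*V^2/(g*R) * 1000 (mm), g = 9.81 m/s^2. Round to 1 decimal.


Convert speed: V = 129 / 3.6 = 35.8333 m/s
Apply formula: e = 1.435 * 35.8333^2 / (9.81 * 1991)
e = 1.435 * 1284.0278 / 19531.71
e = 0.094338 m = 94.3 mm

94.3


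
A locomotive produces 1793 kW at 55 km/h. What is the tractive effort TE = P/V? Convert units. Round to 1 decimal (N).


Convert: P = 1793 kW = 1793000 W
V = 55 / 3.6 = 15.2778 m/s
TE = 1793000 / 15.2778
TE = 117360.0 N

117360.0


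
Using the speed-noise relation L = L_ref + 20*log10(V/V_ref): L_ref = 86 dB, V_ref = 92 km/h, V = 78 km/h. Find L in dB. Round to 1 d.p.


V/V_ref = 78 / 92 = 0.847826
log10(0.847826) = -0.071693
20 * -0.071693 = -1.4339
L = 86 + -1.4339 = 84.6 dB

84.6


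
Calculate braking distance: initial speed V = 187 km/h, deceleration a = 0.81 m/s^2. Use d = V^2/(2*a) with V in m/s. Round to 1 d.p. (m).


Convert speed: V = 187 / 3.6 = 51.9444 m/s
V^2 = 2698.2253
d = 2698.2253 / (2 * 0.81)
d = 2698.2253 / 1.62
d = 1665.6 m

1665.6


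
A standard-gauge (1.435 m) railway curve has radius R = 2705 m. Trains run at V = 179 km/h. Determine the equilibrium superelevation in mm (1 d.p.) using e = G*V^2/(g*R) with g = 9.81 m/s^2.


Convert speed: V = 179 / 3.6 = 49.7222 m/s
Apply formula: e = 1.435 * 49.7222^2 / (9.81 * 2705)
e = 1.435 * 2472.2994 / 26536.05
e = 0.133695 m = 133.7 mm

133.7


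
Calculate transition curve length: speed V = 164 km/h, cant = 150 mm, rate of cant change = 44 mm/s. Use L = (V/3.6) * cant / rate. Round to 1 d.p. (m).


Convert speed: V = 164 / 3.6 = 45.5556 m/s
L = 45.5556 * 150 / 44
L = 6833.3333 / 44
L = 155.3 m

155.3


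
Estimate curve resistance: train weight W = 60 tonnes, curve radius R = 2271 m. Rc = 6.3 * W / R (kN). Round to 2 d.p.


Rc = 6.3 * W / R
Rc = 6.3 * 60 / 2271
Rc = 378.0 / 2271
Rc = 0.17 kN

0.17


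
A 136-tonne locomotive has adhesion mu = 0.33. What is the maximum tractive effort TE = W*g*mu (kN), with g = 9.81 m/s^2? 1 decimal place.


TE_max = W * g * mu
TE_max = 136 * 9.81 * 0.33
TE_max = 1334.16 * 0.33
TE_max = 440.3 kN

440.3


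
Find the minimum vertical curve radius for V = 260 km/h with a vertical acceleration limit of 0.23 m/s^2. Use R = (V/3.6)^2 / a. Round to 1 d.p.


Convert speed: V = 260 / 3.6 = 72.2222 m/s
V^2 = 5216.0494 m^2/s^2
R_v = 5216.0494 / 0.23
R_v = 22678.5 m

22678.5


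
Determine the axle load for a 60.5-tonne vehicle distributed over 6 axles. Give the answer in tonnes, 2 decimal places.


Load per axle = total weight / number of axles
Load = 60.5 / 6
Load = 10.08 tonnes

10.08


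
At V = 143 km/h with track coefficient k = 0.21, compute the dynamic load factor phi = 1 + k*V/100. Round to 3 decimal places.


phi = 1 + k * V / 100
phi = 1 + 0.21 * 143 / 100
phi = 1 + 0.3003
phi = 1.300

1.300


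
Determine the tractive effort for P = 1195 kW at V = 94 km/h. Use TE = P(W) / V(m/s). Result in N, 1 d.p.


Convert: P = 1195 kW = 1195000 W
V = 94 / 3.6 = 26.1111 m/s
TE = 1195000 / 26.1111
TE = 45766.0 N

45766.0


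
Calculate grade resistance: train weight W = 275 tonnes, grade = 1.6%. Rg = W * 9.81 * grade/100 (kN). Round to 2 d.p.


Rg = W * 9.81 * grade / 100
Rg = 275 * 9.81 * 1.6 / 100
Rg = 2697.75 * 0.016
Rg = 43.16 kN

43.16


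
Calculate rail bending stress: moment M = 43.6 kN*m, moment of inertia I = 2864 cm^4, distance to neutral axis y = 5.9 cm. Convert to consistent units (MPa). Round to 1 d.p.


Convert units:
M = 43.6 kN*m = 43600000 N*mm
y = 5.9 cm = 59 mm
I = 2864 cm^4 = 28640000 mm^4
sigma = 43600000 * 59 / 28640000
sigma = 89.8 MPa

89.8


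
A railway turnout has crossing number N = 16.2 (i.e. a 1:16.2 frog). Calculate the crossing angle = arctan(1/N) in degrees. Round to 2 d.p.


1/N = 1/16.2 = 0.061728
angle = arctan(0.061728) = 0.06165 rad
angle = 0.06165 * 180/pi = 3.53 degrees

3.53


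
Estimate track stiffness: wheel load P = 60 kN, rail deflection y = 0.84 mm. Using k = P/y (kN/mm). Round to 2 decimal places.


Track stiffness k = P / y
k = 60 / 0.84
k = 71.43 kN/mm

71.43


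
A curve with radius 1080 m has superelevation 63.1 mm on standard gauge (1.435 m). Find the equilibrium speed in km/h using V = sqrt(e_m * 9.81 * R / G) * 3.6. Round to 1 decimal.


Convert cant: e = 63.1 mm = 0.0631 m
V_ms = sqrt(0.0631 * 9.81 * 1080 / 1.435)
V_ms = sqrt(465.875875) = 21.5842 m/s
V = 21.5842 * 3.6 = 77.7 km/h

77.7


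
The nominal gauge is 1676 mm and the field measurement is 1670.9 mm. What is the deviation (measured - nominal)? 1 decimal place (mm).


Deviation = measured - nominal
Deviation = 1670.9 - 1676
Deviation = -5.1 mm

-5.1


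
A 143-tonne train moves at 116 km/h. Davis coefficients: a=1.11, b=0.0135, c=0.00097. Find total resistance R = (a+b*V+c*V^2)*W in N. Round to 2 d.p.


b*V = 0.0135 * 116 = 1.566
c*V^2 = 0.00097 * 13456 = 13.05232
R_per_t = 1.11 + 1.566 + 13.05232 = 15.72832 N/t
R_total = 15.72832 * 143 = 2249.15 N

2249.15


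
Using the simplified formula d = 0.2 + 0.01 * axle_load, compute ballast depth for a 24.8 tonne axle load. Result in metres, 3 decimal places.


d = 0.2 + 0.01 * 24.8
d = 0.2 + 0.248
d = 0.448 m

0.448


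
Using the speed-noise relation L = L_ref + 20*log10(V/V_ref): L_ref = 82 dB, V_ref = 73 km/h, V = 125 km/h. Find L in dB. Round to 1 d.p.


V/V_ref = 125 / 73 = 1.712329
log10(1.712329) = 0.233587
20 * 0.233587 = 4.6717
L = 82 + 4.6717 = 86.7 dB

86.7


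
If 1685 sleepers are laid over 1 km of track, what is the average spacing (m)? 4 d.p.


Spacing = 1000 m / number of sleepers
Spacing = 1000 / 1685
Spacing = 0.5935 m

0.5935


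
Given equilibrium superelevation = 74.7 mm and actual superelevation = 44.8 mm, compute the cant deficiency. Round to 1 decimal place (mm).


Cant deficiency = equilibrium cant - actual cant
CD = 74.7 - 44.8
CD = 29.9 mm

29.9


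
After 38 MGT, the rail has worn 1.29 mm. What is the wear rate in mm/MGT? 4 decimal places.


Wear rate = total wear / cumulative tonnage
Rate = 1.29 / 38
Rate = 0.0339 mm/MGT

0.0339


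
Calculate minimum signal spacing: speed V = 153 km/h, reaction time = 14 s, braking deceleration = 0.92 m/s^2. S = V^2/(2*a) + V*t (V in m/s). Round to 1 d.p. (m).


V = 153 / 3.6 = 42.5 m/s
Braking distance = 42.5^2 / (2*0.92) = 981.6576 m
Sighting distance = 42.5 * 14 = 595.0 m
S = 981.6576 + 595.0 = 1576.7 m

1576.7


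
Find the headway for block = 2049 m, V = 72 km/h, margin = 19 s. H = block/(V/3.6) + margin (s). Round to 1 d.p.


V = 72 / 3.6 = 20.0 m/s
Block traversal time = 2049 / 20.0 = 102.45 s
Headway = 102.45 + 19
Headway = 121.5 s

121.5


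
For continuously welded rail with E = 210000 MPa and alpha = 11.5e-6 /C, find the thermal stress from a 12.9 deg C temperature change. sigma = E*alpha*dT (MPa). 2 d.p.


sigma = E * alpha * dT
sigma = 210000 * 11.5e-6 * 12.9
sigma = 2.415 * 12.9
sigma = 31.15 MPa

31.15


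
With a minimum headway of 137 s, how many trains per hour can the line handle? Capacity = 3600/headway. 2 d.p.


Capacity = 3600 / headway
Capacity = 3600 / 137
Capacity = 26.28 trains/hour

26.28


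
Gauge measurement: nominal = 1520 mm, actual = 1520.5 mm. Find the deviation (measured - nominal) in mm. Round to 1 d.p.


Deviation = measured - nominal
Deviation = 1520.5 - 1520
Deviation = 0.5 mm

0.5


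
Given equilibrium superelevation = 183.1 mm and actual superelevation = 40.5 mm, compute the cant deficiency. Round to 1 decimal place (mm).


Cant deficiency = equilibrium cant - actual cant
CD = 183.1 - 40.5
CD = 142.6 mm

142.6


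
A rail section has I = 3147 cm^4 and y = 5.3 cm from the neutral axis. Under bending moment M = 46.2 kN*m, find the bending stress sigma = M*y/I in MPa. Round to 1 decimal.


Convert units:
M = 46.2 kN*m = 46200000 N*mm
y = 5.3 cm = 53 mm
I = 3147 cm^4 = 31470000 mm^4
sigma = 46200000 * 53 / 31470000
sigma = 77.8 MPa

77.8


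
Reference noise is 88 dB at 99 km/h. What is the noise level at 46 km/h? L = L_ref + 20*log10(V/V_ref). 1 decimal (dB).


V/V_ref = 46 / 99 = 0.464646
log10(0.464646) = -0.332877
20 * -0.332877 = -6.6575
L = 88 + -6.6575 = 81.3 dB

81.3


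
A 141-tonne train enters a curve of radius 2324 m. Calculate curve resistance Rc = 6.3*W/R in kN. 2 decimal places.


Rc = 6.3 * W / R
Rc = 6.3 * 141 / 2324
Rc = 888.3 / 2324
Rc = 0.38 kN

0.38


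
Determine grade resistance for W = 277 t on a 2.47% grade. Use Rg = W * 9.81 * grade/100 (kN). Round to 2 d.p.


Rg = W * 9.81 * grade / 100
Rg = 277 * 9.81 * 2.47 / 100
Rg = 2717.37 * 0.0247
Rg = 67.12 kN

67.12


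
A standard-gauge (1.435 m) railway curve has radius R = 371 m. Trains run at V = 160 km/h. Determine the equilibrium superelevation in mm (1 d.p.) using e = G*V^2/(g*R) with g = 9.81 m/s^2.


Convert speed: V = 160 / 3.6 = 44.4444 m/s
Apply formula: e = 1.435 * 44.4444^2 / (9.81 * 371)
e = 1.435 * 1975.3086 / 3639.51
e = 0.778832 m = 778.8 mm

778.8


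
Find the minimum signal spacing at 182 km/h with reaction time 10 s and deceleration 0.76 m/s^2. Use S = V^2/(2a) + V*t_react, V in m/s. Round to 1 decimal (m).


V = 182 / 3.6 = 50.5556 m/s
Braking distance = 50.5556^2 / (2*0.76) = 1681.4896 m
Sighting distance = 50.5556 * 10 = 505.5556 m
S = 1681.4896 + 505.5556 = 2187.0 m

2187.0


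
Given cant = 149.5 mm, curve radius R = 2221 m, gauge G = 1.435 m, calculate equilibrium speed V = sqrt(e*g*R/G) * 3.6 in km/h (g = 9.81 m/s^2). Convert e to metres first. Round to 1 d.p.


Convert cant: e = 149.5 mm = 0.1495 m
V_ms = sqrt(0.1495 * 9.81 * 2221 / 1.435)
V_ms = sqrt(2269.900693) = 47.6435 m/s
V = 47.6435 * 3.6 = 171.5 km/h

171.5
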